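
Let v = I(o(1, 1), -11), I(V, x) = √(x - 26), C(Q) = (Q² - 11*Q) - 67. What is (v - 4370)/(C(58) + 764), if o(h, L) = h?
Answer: -4370/3423 + I*√37/3423 ≈ -1.2767 + 0.001777*I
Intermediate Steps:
C(Q) = -67 + Q² - 11*Q
I(V, x) = √(-26 + x)
v = I*√37 (v = √(-26 - 11) = √(-37) = I*√37 ≈ 6.0828*I)
(v - 4370)/(C(58) + 764) = (I*√37 - 4370)/((-67 + 58² - 11*58) + 764) = (-4370 + I*√37)/((-67 + 3364 - 638) + 764) = (-4370 + I*√37)/(2659 + 764) = (-4370 + I*√37)/3423 = (-4370 + I*√37)*(1/3423) = -4370/3423 + I*√37/3423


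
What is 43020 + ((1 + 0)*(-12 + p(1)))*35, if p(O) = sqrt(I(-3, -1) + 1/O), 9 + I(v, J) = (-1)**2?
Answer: 42600 + 35*I*sqrt(7) ≈ 42600.0 + 92.601*I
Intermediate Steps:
I(v, J) = -8 (I(v, J) = -9 + (-1)**2 = -9 + 1 = -8)
p(O) = sqrt(-8 + 1/O)
43020 + ((1 + 0)*(-12 + p(1)))*35 = 43020 + ((1 + 0)*(-12 + sqrt(-8 + 1/1)))*35 = 43020 + (1*(-12 + sqrt(-8 + 1)))*35 = 43020 + (1*(-12 + sqrt(-7)))*35 = 43020 + (1*(-12 + I*sqrt(7)))*35 = 43020 + (-12 + I*sqrt(7))*35 = 43020 + (-420 + 35*I*sqrt(7)) = 42600 + 35*I*sqrt(7)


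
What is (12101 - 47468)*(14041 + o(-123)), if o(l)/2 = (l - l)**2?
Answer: -496588047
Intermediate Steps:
o(l) = 0 (o(l) = 2*(l - l)**2 = 2*0**2 = 2*0 = 0)
(12101 - 47468)*(14041 + o(-123)) = (12101 - 47468)*(14041 + 0) = -35367*14041 = -496588047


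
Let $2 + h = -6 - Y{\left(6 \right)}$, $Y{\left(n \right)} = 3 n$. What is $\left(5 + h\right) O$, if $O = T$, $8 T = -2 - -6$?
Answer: $- \frac{21}{2} \approx -10.5$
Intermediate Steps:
$T = \frac{1}{2}$ ($T = \frac{-2 - -6}{8} = \frac{-2 + 6}{8} = \frac{1}{8} \cdot 4 = \frac{1}{2} \approx 0.5$)
$O = \frac{1}{2} \approx 0.5$
$h = -26$ ($h = -2 - \left(6 + 3 \cdot 6\right) = -2 - 24 = -26$)
$\left(5 + h\right) O = \left(5 - 26\right) \frac{1}{2} = \left(-21\right) \frac{1}{2} = - \frac{21}{2}$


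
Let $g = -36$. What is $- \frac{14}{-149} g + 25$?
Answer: $\frac{3221}{149} \approx 21.617$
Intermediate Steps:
$- \frac{14}{-149} g + 25 = - \frac{14}{-149} \left(-36\right) + 25 = \left(-14\right) \left(- \frac{1}{149}\right) \left(-36\right) + 25 = \frac{14}{149} \left(-36\right) + 25 = - \frac{504}{149} + 25 = \frac{3221}{149}$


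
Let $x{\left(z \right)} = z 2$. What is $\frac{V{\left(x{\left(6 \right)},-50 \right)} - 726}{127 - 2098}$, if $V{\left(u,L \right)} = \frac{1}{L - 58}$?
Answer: $\frac{78409}{212868} \approx 0.36835$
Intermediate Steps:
$x{\left(z \right)} = 2 z$
$V{\left(u,L \right)} = \frac{1}{-58 + L}$
$\frac{V{\left(x{\left(6 \right)},-50 \right)} - 726}{127 - 2098} = \frac{\frac{1}{-58 - 50} - 726}{127 - 2098} = \frac{\frac{1}{-108} - 726}{-1971} = \left(- \frac{1}{108} - 726\right) \left(- \frac{1}{1971}\right) = \left(- \frac{78409}{108}\right) \left(- \frac{1}{1971}\right) = \frac{78409}{212868}$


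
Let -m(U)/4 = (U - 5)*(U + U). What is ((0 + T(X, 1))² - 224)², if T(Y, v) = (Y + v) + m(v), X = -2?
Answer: 543169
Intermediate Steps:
m(U) = -8*U*(-5 + U) (m(U) = -4*(U - 5)*(U + U) = -4*(-5 + U)*2*U = -8*U*(-5 + U))
T(Y, v) = Y + v + 8*v*(5 - v) (T(Y, v) = (Y + v) + 8*v*(5 - v) = Y + v + 8*v*(5 - v))
((0 + T(X, 1))² - 224)² = ((0 + (-2 + 1 - 8*1*(-5 + 1)))² - 224)² = ((0 + (-2 + 1 - 8*1*(-4)))² - 224)² = ((0 + (-2 + 1 + 32))² - 224)² = ((0 + 31)² - 224)² = (31² - 224)² = (961 - 224)² = 737² = 543169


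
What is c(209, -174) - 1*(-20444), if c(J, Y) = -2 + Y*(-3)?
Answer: 20964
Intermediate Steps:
c(J, Y) = -2 - 3*Y
c(209, -174) - 1*(-20444) = (-2 - 3*(-174)) - 1*(-20444) = (-2 + 522) + 20444 = 520 + 20444 = 20964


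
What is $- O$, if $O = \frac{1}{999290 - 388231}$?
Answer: $- \frac{1}{611059} \approx -1.6365 \cdot 10^{-6}$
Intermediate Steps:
$O = \frac{1}{611059} \approx 1.6365 \cdot 10^{-6}$
$- O = \left(-1\right) \frac{1}{611059} = - \frac{1}{611059}$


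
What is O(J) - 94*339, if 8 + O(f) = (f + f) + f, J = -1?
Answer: -31877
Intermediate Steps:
O(f) = -8 + 3*f (O(f) = -8 + ((f + f) + f) = -8 + (2*f + f) = -8 + 3*f)
O(J) - 94*339 = (-8 + 3*(-1)) - 94*339 = (-8 - 3) - 31866 = -11 - 31866 = -31877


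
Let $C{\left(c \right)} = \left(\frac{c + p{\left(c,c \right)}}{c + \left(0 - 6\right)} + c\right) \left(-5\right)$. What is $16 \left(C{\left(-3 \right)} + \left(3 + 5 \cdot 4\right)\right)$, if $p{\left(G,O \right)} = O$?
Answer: $\frac{1664}{3} \approx 554.67$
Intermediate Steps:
$C{\left(c \right)} = - 5 c - \frac{10 c}{-6 + c}$ ($C{\left(c \right)} = \left(\frac{c + c}{c + \left(0 - 6\right)} + c\right) \left(-5\right) = \left(\frac{2 c}{c + \left(0 - 6\right)} + c\right) \left(-5\right) = \left(\frac{2 c}{c - 6} + c\right) \left(-5\right) = \left(\frac{2 c}{-6 + c} + c\right) \left(-5\right) = \left(c + \frac{2 c}{-6 + c}\right) \left(-5\right) = - 5 c - \frac{10 c}{-6 + c}$)
$16 \left(C{\left(-3 \right)} + \left(3 + 5 \cdot 4\right)\right) = 16 \left(5 \left(-3\right) \frac{1}{-6 - 3} \left(4 - -3\right) + \left(3 + 5 \cdot 4\right)\right) = 16 \left(5 \left(-3\right) \frac{1}{-9} \left(4 + 3\right) + \left(3 + 20\right)\right) = 16 \left(5 \left(-3\right) \left(- \frac{1}{9}\right) 7 + 23\right) = 16 \left(\frac{35}{3} + 23\right) = 16 \cdot \frac{104}{3} = \frac{1664}{3}$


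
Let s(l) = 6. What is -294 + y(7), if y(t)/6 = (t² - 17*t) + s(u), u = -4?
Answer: -678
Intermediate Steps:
y(t) = 36 - 102*t + 6*t² (y(t) = 6*((t² - 17*t) + 6) = 6*(6 + t² - 17*t) = 36 - 102*t + 6*t²)
-294 + y(7) = -294 + (36 - 102*7 + 6*7²) = -294 + (36 - 714 + 6*49) = -294 + (36 - 714 + 294) = -294 - 384 = -678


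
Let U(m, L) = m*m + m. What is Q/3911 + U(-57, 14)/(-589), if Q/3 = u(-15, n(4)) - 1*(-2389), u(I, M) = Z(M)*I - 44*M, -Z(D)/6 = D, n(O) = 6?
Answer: -409203/121241 ≈ -3.3751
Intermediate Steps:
Z(D) = -6*D
U(m, L) = m + m**2 (U(m, L) = m**2 + m = m + m**2)
u(I, M) = -44*M - 6*I*M (u(I, M) = (-6*M)*I - 44*M = -6*I*M - 44*M = -44*M - 6*I*M)
Q = 7995 (Q = 3*(2*6*(-22 - 3*(-15)) - 1*(-2389)) = 3*(2*6*(-22 + 45) + 2389) = 3*(2*6*23 + 2389) = 3*(276 + 2389) = 3*2665 = 7995)
Q/3911 + U(-57, 14)/(-589) = 7995/3911 - 57*(1 - 57)/(-589) = 7995*(1/3911) - 57*(-56)*(-1/589) = 7995/3911 + 3192*(-1/589) = 7995/3911 - 168/31 = -409203/121241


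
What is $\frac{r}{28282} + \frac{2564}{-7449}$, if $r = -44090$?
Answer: $- \frac{200470729}{105336309} \approx -1.9031$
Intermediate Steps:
$\frac{r}{28282} + \frac{2564}{-7449} = - \frac{44090}{28282} + \frac{2564}{-7449} = \left(-44090\right) \frac{1}{28282} + 2564 \left(- \frac{1}{7449}\right) = - \frac{22045}{14141} - \frac{2564}{7449} = - \frac{200470729}{105336309}$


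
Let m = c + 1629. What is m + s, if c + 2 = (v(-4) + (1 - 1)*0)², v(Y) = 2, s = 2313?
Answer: 3944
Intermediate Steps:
c = 2 (c = -2 + (2 + (1 - 1)*0)² = -2 + (2 + 0*0)² = -2 + (2 + 0)² = -2 + 2² = -2 + 4 = 2)
m = 1631 (m = 2 + 1629 = 1631)
m + s = 1631 + 2313 = 3944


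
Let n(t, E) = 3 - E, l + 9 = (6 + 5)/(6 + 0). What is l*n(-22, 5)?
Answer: 43/3 ≈ 14.333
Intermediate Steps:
l = -43/6 (l = -9 + (6 + 5)/(6 + 0) = -9 + 11/6 = -43/6 ≈ -7.1667)
l*n(-22, 5) = -43*(3 - 1*5)/6 = -43*(3 - 5)/6 = -43/6*(-2) = 43/3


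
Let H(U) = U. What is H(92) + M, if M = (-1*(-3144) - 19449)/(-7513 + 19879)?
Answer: 373789/4122 ≈ 90.682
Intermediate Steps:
M = -5435/4122 (M = (3144 - 19449)/12366 = -16305*1/12366 = -5435/4122 ≈ -1.3185)
H(92) + M = 92 - 5435/4122 = 373789/4122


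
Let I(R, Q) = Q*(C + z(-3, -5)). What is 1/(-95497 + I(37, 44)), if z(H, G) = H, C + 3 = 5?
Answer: -1/95541 ≈ -1.0467e-5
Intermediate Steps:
C = 2 (C = -3 + 5 = 2)
I(R, Q) = -Q (I(R, Q) = Q*(2 - 3) = Q*(-1) = -Q)
1/(-95497 + I(37, 44)) = 1/(-95497 - 1*44) = 1/(-95497 - 44) = 1/(-95541) = -1/95541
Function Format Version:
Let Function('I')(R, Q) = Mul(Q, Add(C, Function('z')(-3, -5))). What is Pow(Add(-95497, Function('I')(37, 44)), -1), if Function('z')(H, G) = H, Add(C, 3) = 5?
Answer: Rational(-1, 95541) ≈ -1.0467e-5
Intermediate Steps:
C = 2 (C = Add(-3, 5) = 2)
Function('I')(R, Q) = Mul(-1, Q) (Function('I')(R, Q) = Mul(Q, Add(2, -3)) = Mul(Q, -1) = Mul(-1, Q))
Pow(Add(-95497, Function('I')(37, 44)), -1) = Pow(Add(-95497, Mul(-1, 44)), -1) = Pow(Add(-95497, -44), -1) = Pow(-95541, -1) = Rational(-1, 95541)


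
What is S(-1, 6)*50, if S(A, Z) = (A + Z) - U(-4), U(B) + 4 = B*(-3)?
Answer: -150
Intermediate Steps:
U(B) = -4 - 3*B (U(B) = -4 + B*(-3) = -4 - 3*B)
S(A, Z) = -8 + A + Z (S(A, Z) = (A + Z) - (-4 - 3*(-4)) = (A + Z) - (-4 + 12) = (A + Z) - 1*8 = (A + Z) - 8 = -8 + A + Z)
S(-1, 6)*50 = (-8 - 1 + 6)*50 = -3*50 = -150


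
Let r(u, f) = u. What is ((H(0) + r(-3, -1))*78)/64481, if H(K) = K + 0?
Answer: -234/64481 ≈ -0.0036290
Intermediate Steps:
H(K) = K
((H(0) + r(-3, -1))*78)/64481 = ((0 - 3)*78)/64481 = -3*78*(1/64481) = -234*1/64481 = -234/64481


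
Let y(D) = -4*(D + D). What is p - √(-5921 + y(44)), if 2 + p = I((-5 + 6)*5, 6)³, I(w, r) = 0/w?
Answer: -2 - 3*I*√697 ≈ -2.0 - 79.202*I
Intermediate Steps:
y(D) = -8*D
I(w, r) = 0
p = -2 (p = -2 + 0³ = -2 + 0 = -2)
p - √(-5921 + y(44)) = -2 - √(-5921 - 8*44) = -2 - √(-5921 - 352) = -2 - √(-6273) = -2 - 3*I*√697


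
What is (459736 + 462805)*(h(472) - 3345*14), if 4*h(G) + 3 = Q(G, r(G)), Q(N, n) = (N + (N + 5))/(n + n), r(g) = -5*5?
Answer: -8641532878559/200 ≈ -4.3208e+10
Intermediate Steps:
r(g) = -25
Q(N, n) = (5 + 2*N)/(2*n) (Q(N, n) = (N + (5 + N))/((2*n)) = (5 + 2*N)*(1/(2*n)) = (5 + 2*N)/(2*n))
h(G) = -31/40 - G/100 (h(G) = -3/4 + ((5/2 + G)/(-25))/4 = -3/4 + (-(5/2 + G)/25)/4 = -3/4 + (-1/10 - G/25)/4 = -3/4 + (-1/40 - G/100) = -31/40 - G/100)
(459736 + 462805)*(h(472) - 3345*14) = (459736 + 462805)*((-31/40 - 1/100*472) - 3345*14) = 922541*((-31/40 - 118/25) - 46830) = 922541*(-1099/200 - 46830) = 922541*(-9367099/200) = -8641532878559/200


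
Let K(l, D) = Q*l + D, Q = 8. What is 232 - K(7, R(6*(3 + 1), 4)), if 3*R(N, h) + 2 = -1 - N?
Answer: 185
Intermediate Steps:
R(N, h) = -1 - N/3 (R(N, h) = -2/3 + (-1 - N)/3 = -2/3 + (-1/3 - N/3) = -1 - N/3)
K(l, D) = D + 8*l (K(l, D) = 8*l + D = D + 8*l)
232 - K(7, R(6*(3 + 1), 4)) = 232 - ((-1 - 2*(3 + 1)) + 8*7) = 232 - ((-1 - 2*4) + 56) = 232 - ((-1 - 1/3*24) + 56) = 232 - ((-1 - 8) + 56) = 232 - (-9 + 56) = 232 - 1*47 = 232 - 47 = 185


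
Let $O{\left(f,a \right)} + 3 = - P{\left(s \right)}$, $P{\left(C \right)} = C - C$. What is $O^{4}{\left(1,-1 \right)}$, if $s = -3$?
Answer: $81$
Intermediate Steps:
$P{\left(C \right)} = 0$
$O{\left(f,a \right)} = -3$ ($O{\left(f,a \right)} = -3 - 0 = -3 + 0 = -3$)
$O^{4}{\left(1,-1 \right)} = \left(-3\right)^{4} = 81$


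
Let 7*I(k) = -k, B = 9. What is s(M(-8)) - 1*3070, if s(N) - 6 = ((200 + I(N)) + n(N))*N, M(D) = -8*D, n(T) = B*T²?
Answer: 16579128/7 ≈ 2.3684e+6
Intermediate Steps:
I(k) = -k/7 (I(k) = (-k)/7 = -k/7)
n(T) = 9*T²
s(N) = 6 + N*(200 + 9*N² - N/7) (s(N) = 6 + ((200 - N/7) + 9*N²)*N = 6 + (200 + 9*N² - N/7)*N = 6 + N*(200 + 9*N² - N/7))
s(M(-8)) - 1*3070 = (6 + 9*(-8*(-8))³ + 200*(-8*(-8)) - (-8*(-8))²/7) - 1*3070 = (6 + 9*64³ + 200*64 - ⅐*64²) - 3070 = (6 + 9*262144 + 12800 - ⅐*4096) - 3070 = (6 + 2359296 + 12800 - 4096/7) - 3070 = 16600618/7 - 3070 = 16579128/7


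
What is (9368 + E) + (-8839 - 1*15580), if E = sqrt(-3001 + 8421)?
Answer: -15051 + 2*sqrt(1355) ≈ -14977.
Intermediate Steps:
E = 2*sqrt(1355) (E = sqrt(5420) = 2*sqrt(1355) ≈ 73.621)
(9368 + E) + (-8839 - 1*15580) = (9368 + 2*sqrt(1355)) + (-8839 - 1*15580) = (9368 + 2*sqrt(1355)) + (-8839 - 15580) = (9368 + 2*sqrt(1355)) - 24419 = -15051 + 2*sqrt(1355)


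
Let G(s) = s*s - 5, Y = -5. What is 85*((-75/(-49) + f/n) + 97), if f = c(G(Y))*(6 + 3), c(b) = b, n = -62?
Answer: 12346930/1519 ≈ 8128.3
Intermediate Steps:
G(s) = -5 + s² (G(s) = s² - 5 = -5 + s²)
f = 180 (f = (-5 + (-5)²)*(6 + 3) = (-5 + 25)*9 = 20*9 = 180)
85*((-75/(-49) + f/n) + 97) = 85*((-75/(-49) + 180/(-62)) + 97) = 85*((-75*(-1/49) + 180*(-1/62)) + 97) = 85*((75/49 - 90/31) + 97) = 85*(-2085/1519 + 97) = 85*(145258/1519) = 12346930/1519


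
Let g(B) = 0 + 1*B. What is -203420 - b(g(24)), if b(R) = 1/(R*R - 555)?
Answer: -4271821/21 ≈ -2.0342e+5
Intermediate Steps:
g(B) = B (g(B) = 0 + B = B)
b(R) = 1/(-555 + R**2) (b(R) = 1/(R**2 - 555) = 1/(-555 + R**2))
-203420 - b(g(24)) = -203420 - 1/(-555 + 24**2) = -203420 - 1/(-555 + 576) = -203420 - 1/21 = -4271821/21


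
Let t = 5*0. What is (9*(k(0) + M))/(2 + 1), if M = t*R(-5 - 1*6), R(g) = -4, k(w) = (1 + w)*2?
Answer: 6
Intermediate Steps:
k(w) = 2 + 2*w
t = 0
M = 0 (M = 0*(-4) = 0)
(9*(k(0) + M))/(2 + 1) = (9*((2 + 2*0) + 0))/(2 + 1) = (9*((2 + 0) + 0))/3 = (9*(2 + 0))*(1/3) = (9*2)*(1/3) = 18*(1/3) = 6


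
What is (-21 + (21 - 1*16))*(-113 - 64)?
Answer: 2832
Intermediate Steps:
(-21 + (21 - 1*16))*(-113 - 64) = (-21 + (21 - 16))*(-177) = (-21 + 5)*(-177) = -16*(-177) = 2832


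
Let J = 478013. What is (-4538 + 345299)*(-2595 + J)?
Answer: 162003913098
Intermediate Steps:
(-4538 + 345299)*(-2595 + J) = (-4538 + 345299)*(-2595 + 478013) = 340761*475418 = 162003913098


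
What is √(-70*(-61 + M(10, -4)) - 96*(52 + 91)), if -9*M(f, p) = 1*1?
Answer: 2*I*√21263/3 ≈ 97.212*I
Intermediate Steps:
M(f, p) = -⅑ (M(f, p) = -1/9 = -⅑*1 = -⅑)
√(-70*(-61 + M(10, -4)) - 96*(52 + 91)) = √(-70*(-61 - ⅑) - 96*(52 + 91)) = √(-70*(-550/9) - 96*143) = √(38500/9 - 13728) = √(-85052/9) = 2*I*√21263/3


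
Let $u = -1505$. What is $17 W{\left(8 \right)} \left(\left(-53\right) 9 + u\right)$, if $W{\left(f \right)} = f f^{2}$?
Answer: $-17251328$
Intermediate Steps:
$W{\left(f \right)} = f^{3}$
$17 W{\left(8 \right)} \left(\left(-53\right) 9 + u\right) = 17 \cdot 8^{3} \left(\left(-53\right) 9 - 1505\right) = 17 \cdot 512 \left(-477 - 1505\right) = 8704 \left(-1982\right) = -17251328$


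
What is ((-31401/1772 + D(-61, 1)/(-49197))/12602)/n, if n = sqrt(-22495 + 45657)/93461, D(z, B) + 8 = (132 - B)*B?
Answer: -48134064680111*sqrt(23162)/8481967732766672 ≈ -0.86366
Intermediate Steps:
D(z, B) = -8 + B*(132 - B) (D(z, B) = -8 + (132 - B)*B = -8 + B*(132 - B))
n = sqrt(23162)/93461 (n = sqrt(23162)*(1/93461) = sqrt(23162)/93461 ≈ 0.0016284)
((-31401/1772 + D(-61, 1)/(-49197))/12602)/n = ((-31401/1772 + (-8 - 1*1**2 + 132*1)/(-49197))/12602)/((sqrt(23162)/93461)) = ((-31401*1/1772 + (-8 - 1*1 + 132)*(-1/49197))*(1/12602))*(93461*sqrt(23162)/23162) = ((-31401/1772 + (-8 - 1 + 132)*(-1/49197))*(1/12602))*(93461*sqrt(23162)/23162) = ((-31401/1772 + 123*(-1/49197))*(1/12602))*(93461*sqrt(23162)/23162) = ((-31401/1772 - 41/16399)*(1/12602))*(93461*sqrt(23162)/23162) = (-515017651/29059028*1/12602)*(93461*sqrt(23162)/23162) = -48134064680111*sqrt(23162)/8481967732766672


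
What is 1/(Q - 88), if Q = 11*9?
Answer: 1/11 ≈ 0.090909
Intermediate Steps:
Q = 99
1/(Q - 88) = 1/(99 - 88) = 1/11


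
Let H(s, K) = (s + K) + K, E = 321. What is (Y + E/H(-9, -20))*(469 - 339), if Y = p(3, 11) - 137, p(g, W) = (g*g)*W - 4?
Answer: -309270/49 ≈ -6311.6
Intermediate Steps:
p(g, W) = -4 + W*g**2 (p(g, W) = g**2*W - 4 = W*g**2 - 4 = -4 + W*g**2)
H(s, K) = s + 2*K (H(s, K) = (K + s) + K = s + 2*K)
Y = -42 (Y = (-4 + 11*3**2) - 137 = (-4 + 11*9) - 137 = (-4 + 99) - 137 = 95 - 137 = -42)
(Y + E/H(-9, -20))*(469 - 339) = (-42 + 321/(-9 + 2*(-20)))*(469 - 339) = (-42 + 321/(-9 - 40))*130 = (-42 + 321/(-49))*130 = (-42 + 321*(-1/49))*130 = (-42 - 321/49)*130 = -2379/49*130 = -309270/49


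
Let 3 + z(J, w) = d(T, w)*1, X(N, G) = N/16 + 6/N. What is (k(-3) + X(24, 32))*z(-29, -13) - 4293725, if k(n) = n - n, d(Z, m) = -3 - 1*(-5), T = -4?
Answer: -17174907/4 ≈ -4.2937e+6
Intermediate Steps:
d(Z, m) = 2 (d(Z, m) = -3 + 5 = 2)
X(N, G) = 6/N + N/16 (X(N, G) = N*(1/16) + 6/N = N/16 + 6/N = 6/N + N/16)
z(J, w) = -1 (z(J, w) = -3 + 2*1 = -3 + 2 = -1)
k(n) = 0
(k(-3) + X(24, 32))*z(-29, -13) - 4293725 = (0 + (6/24 + (1/16)*24))*(-1) - 4293725 = (0 + (6*(1/24) + 3/2))*(-1) - 4293725 = (0 + (1/4 + 3/2))*(-1) - 4293725 = (0 + 7/4)*(-1) - 4293725 = (7/4)*(-1) - 4293725 = -7/4 - 4293725 = -17174907/4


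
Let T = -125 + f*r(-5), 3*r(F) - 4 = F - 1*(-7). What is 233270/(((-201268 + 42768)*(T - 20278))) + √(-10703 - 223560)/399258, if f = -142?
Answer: 23327/327888950 + I*√234263/399258 ≈ 7.1143e-5 + 0.0012123*I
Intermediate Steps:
r(F) = 11/3 + F/3 (r(F) = 4/3 + (F - 1*(-7))/3 = 4/3 + (F + 7)/3 = 4/3 + (7 + F)/3 = 4/3 + (7/3 + F/3) = 11/3 + F/3)
T = -409 (T = -125 - 142*(11/3 + (⅓)*(-5)) = -125 - 142*(11/3 - 5/3) = -125 - 142*2 = -125 - 284 = -409)
233270/(((-201268 + 42768)*(T - 20278))) + √(-10703 - 223560)/399258 = 233270/(((-201268 + 42768)*(-409 - 20278))) + √(-10703 - 223560)/399258 = 233270/((-158500*(-20687))) + √(-234263)*(1/399258) = 233270/3278889500 + (I*√234263)*(1/399258) = 233270*(1/3278889500) + I*√234263/399258 = 23327/327888950 + I*√234263/399258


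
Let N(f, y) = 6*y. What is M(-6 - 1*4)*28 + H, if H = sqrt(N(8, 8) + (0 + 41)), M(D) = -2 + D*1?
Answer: -336 + sqrt(89) ≈ -326.57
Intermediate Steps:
M(D) = -2 + D
H = sqrt(89) (H = sqrt(6*8 + (0 + 41)) = sqrt(48 + 41) = sqrt(89) ≈ 9.4340)
M(-6 - 1*4)*28 + H = (-2 + (-6 - 1*4))*28 + sqrt(89) = (-2 + (-6 - 4))*28 + sqrt(89) = (-2 - 10)*28 + sqrt(89) = -12*28 + sqrt(89) = -336 + sqrt(89)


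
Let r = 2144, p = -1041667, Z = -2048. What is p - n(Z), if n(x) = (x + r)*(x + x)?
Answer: -648451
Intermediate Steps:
n(x) = 2*x*(2144 + x) (n(x) = (x + 2144)*(x + x) = (2144 + x)*(2*x) = 2*x*(2144 + x))
p - n(Z) = -1041667 - 2*(-2048)*(2144 - 2048) = -1041667 - 2*(-2048)*96 = -1041667 - 1*(-393216) = -1041667 + 393216 = -648451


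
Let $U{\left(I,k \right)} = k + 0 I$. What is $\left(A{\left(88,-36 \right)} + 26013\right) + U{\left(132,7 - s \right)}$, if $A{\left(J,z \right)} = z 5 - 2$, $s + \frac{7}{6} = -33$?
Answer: $\frac{155233}{6} \approx 25872.0$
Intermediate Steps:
$s = - \frac{205}{6}$ ($s = - \frac{7}{6} - 33 = - \frac{205}{6} \approx -34.167$)
$A{\left(J,z \right)} = -2 + 5 z$ ($A{\left(J,z \right)} = 5 z - 2 = -2 + 5 z$)
$U{\left(I,k \right)} = k$ ($U{\left(I,k \right)} = k + 0 = k$)
$\left(A{\left(88,-36 \right)} + 26013\right) + U{\left(132,7 - s \right)} = \left(\left(-2 + 5 \left(-36\right)\right) + 26013\right) + \left(7 - - \frac{205}{6}\right) = \left(\left(-2 - 180\right) + 26013\right) + \left(7 + \frac{205}{6}\right) = \left(-182 + 26013\right) + \frac{247}{6} = 25831 + \frac{247}{6} = \frac{155233}{6}$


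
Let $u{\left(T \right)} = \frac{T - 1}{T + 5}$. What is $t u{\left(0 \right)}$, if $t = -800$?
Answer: $160$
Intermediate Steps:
$u{\left(T \right)} = \frac{-1 + T}{5 + T}$
$t u{\left(0 \right)} = - 800 \frac{-1 + 0}{5 + 0} = - 800 \cdot \frac{1}{5} \left(-1\right) = \left(-800\right) \left(- \frac{1}{5}\right) = 160$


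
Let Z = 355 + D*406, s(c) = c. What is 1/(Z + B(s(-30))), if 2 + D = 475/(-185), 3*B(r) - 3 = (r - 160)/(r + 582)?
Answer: -30636/45909491 ≈ -0.00066731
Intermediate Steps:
B(r) = 1 + (-160 + r)/(3*(582 + r)) (B(r) = 1 + ((r - 160)/(r + 582))/3 = 1 + ((-160 + r)/(582 + r))/3 = 1 + (-160 + r)/(3*(582 + r)))
D = -169/37 (D = -2 + 475/(-185) = -2 + 475*(-1/185) = -2 - 95/37 = -169/37 ≈ -4.5676)
Z = -55479/37 (Z = 355 - 169/37*406 = 355 - 68614/37 = -55479/37 ≈ -1499.4)
1/(Z + B(s(-30))) = 1/(-55479/37 + 2*(793 + 2*(-30))/(3*(582 - 30))) = 1/(-55479/37 + (⅔)*(793 - 60)/552) = 1/(-55479/37 + (⅔)*(1/552)*733) = 1/(-55479/37 + 733/828) = 1/(-45909491/30636) = -30636/45909491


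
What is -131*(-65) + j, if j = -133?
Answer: 8382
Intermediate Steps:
-131*(-65) + j = -131*(-65) - 133 = 8515 - 133 = 8382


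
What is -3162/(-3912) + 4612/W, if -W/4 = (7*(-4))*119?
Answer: 313465/271558 ≈ 1.1543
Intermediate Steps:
W = 13328 (W = -4*7*(-4)*119 = -(-112)*119 = -4*(-3332) = 13328)
-3162/(-3912) + 4612/W = -3162/(-3912) + 4612/13328 = -3162*(-1/3912) + 4612*(1/13328) = 527/652 + 1153/3332 = 313465/271558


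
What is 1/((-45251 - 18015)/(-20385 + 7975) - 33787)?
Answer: -6205/209616702 ≈ -2.9602e-5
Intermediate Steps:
1/((-45251 - 18015)/(-20385 + 7975) - 33787) = 1/(-63266/(-12410) - 33787) = 1/(-63266*(-1/12410) - 33787) = 1/(31633/6205 - 33787) = 1/(-209616702/6205) = -6205/209616702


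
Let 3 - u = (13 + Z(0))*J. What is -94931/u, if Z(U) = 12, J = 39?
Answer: 94931/972 ≈ 97.666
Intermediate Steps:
u = -972 (u = 3 - (13 + 12)*39 = 3 - 25*39 = 3 - 1*975 = 3 - 975 = -972)
-94931/u = -94931/(-972) = -94931*(-1/972) = 94931/972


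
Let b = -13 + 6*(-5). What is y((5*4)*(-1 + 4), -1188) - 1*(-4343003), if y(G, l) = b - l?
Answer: 4344148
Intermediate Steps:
b = -43 (b = -13 - 30 = -43)
y(G, l) = -43 - l
y((5*4)*(-1 + 4), -1188) - 1*(-4343003) = (-43 - 1*(-1188)) - 1*(-4343003) = (-43 + 1188) + 4343003 = 1145 + 4343003 = 4344148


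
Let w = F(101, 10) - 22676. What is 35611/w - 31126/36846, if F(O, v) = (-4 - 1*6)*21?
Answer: -1012236271/421628778 ≈ -2.4008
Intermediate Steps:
F(O, v) = -210 (F(O, v) = (-4 - 6)*21 = -10*21 = -210)
w = -22886 (w = -210 - 22676 = -22886)
35611/w - 31126/36846 = 35611/(-22886) - 31126/36846 = 35611*(-1/22886) - 31126*1/36846 = -35611/22886 - 15563/18423 = -1012236271/421628778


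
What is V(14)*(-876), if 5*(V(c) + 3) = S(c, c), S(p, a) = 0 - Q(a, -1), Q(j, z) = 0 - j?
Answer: 876/5 ≈ 175.20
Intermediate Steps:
Q(j, z) = -j
S(p, a) = a (S(p, a) = 0 - (-1)*a = 0 + a = a)
V(c) = -3 + c/5
V(14)*(-876) = (-3 + (⅕)*14)*(-876) = (-3 + 14/5)*(-876) = -⅕*(-876) = 876/5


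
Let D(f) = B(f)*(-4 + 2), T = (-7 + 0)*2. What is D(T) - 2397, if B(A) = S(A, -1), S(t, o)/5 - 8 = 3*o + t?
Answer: -2307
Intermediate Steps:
S(t, o) = 40 + 5*t + 15*o (S(t, o) = 40 + 5*(3*o + t) = 40 + 5*(t + 3*o) = 40 + (5*t + 15*o) = 40 + 5*t + 15*o)
B(A) = 25 + 5*A (B(A) = 40 + 5*A + 15*(-1) = 40 + 5*A - 15 = 25 + 5*A)
T = -14 (T = -7*2 = -14)
D(f) = -50 - 10*f (D(f) = (25 + 5*f)*(-4 + 2) = (25 + 5*f)*(-2) = -50 - 10*f)
D(T) - 2397 = (-50 - 10*(-14)) - 2397 = (-50 + 140) - 2397 = 90 - 2397 = -2307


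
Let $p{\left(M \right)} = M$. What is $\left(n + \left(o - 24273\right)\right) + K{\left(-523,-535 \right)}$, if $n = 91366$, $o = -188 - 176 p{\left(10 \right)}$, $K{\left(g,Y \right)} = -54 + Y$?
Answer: $64556$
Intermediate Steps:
$o = -1948$ ($o = -188 - 1760 = -1948$)
$\left(n + \left(o - 24273\right)\right) + K{\left(-523,-535 \right)} = \left(91366 - 26221\right) - 589 = 65145 - 589 = 64556$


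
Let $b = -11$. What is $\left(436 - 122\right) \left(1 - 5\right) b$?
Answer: $13816$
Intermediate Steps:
$\left(436 - 122\right) \left(1 - 5\right) b = \left(436 - 122\right) \left(1 - 5\right) \left(-11\right) = 314 \left(\left(-4\right) \left(-11\right)\right) = 314 \cdot 44 = 13816$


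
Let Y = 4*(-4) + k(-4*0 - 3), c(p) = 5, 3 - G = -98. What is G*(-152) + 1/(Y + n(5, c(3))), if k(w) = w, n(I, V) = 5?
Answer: -214929/14 ≈ -15352.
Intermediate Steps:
G = 101 (G = 3 - 1*(-98) = 3 + 98 = 101)
Y = -19 (Y = 4*(-4) + (-4*0 - 3) = -16 + (0 - 3) = -16 - 3 = -19)
G*(-152) + 1/(Y + n(5, c(3))) = 101*(-152) + 1/(-19 + 5) = -15352 + 1/(-14) = -15352 - 1/14 = -214929/14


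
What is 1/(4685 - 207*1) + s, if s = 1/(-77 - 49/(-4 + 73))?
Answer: -75905/6002759 ≈ -0.012645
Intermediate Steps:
s = -69/5362 (s = 1/(-77 - 49/69) = 1/(-5362/69) = -69/5362 ≈ -0.012868)
1/(4685 - 207*1) + s = 1/(4685 - 207*1) - 69/5362 = 1/(4685 - 207) - 69/5362 = 1/4478 - 69/5362 = -75905/6002759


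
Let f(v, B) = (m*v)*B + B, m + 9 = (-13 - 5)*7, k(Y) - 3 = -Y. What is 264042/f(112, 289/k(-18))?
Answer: -5544882/4369391 ≈ -1.2690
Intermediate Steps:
k(Y) = 3 - Y
m = -135 (m = -9 + (-13 - 5)*7 = -9 - 18*7 = -9 - 126 = -135)
f(v, B) = B - 135*B*v (f(v, B) = (-135*v)*B + B = -135*B*v + B = B - 135*B*v)
264042/f(112, 289/k(-18)) = 264042/(((289/(3 - 1*(-18)))*(1 - 135*112))) = 264042/(((289/(3 + 18))*(1 - 15120))) = 264042/(((289/21)*(-15119))) = 264042/(-4369391/21) = 264042*(-21/4369391) = -5544882/4369391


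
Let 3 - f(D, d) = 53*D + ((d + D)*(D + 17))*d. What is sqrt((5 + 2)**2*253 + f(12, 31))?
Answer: I*sqrt(26893) ≈ 163.99*I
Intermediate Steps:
f(D, d) = 3 - 53*D - d*(17 + D)*(D + d) (f(D, d) = 3 - (53*D + ((d + D)*(D + 17))*d) = 3 - (53*D + ((D + d)*(17 + D))*d) = 3 - (53*D + ((17 + D)*(D + d))*d) = 3 - (53*D + d*(17 + D)*(D + d)) = 3 + (-53*D - d*(17 + D)*(D + d)) = 3 - 53*D - d*(17 + D)*(D + d))
sqrt((5 + 2)**2*253 + f(12, 31)) = sqrt((5 + 2)**2*253 + (3 - 53*12 - 17*31**2 - 1*12*31**2 - 1*31*12**2 - 17*12*31)) = sqrt(7**2*253 + (3 - 636 - 17*961 - 1*12*961 - 1*31*144 - 6324)) = sqrt(49*253 + (3 - 636 - 16337 - 11532 - 4464 - 6324)) = sqrt(12397 - 39290) = sqrt(-26893) = I*sqrt(26893)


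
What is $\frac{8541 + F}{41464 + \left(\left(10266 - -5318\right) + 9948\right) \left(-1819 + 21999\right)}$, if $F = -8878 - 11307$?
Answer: $- \frac{2911}{128819306} \approx -2.2598 \cdot 10^{-5}$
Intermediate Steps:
$F = -20185$
$\frac{8541 + F}{41464 + \left(\left(10266 - -5318\right) + 9948\right) \left(-1819 + 21999\right)} = \frac{8541 - 20185}{41464 + \left(\left(10266 - -5318\right) + 9948\right) \left(-1819 + 21999\right)} = - \frac{11644}{41464 + \left(\left(10266 + 5318\right) + 9948\right) 20180} = - \frac{11644}{41464 + \left(15584 + 9948\right) 20180} = - \frac{11644}{41464 + 25532 \cdot 20180} = - \frac{11644}{41464 + 515235760} = - \frac{11644}{515277224} = \left(-11644\right) \frac{1}{515277224} = - \frac{2911}{128819306}$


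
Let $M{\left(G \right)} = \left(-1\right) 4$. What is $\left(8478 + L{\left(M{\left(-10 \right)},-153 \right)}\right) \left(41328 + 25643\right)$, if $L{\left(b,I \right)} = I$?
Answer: $557533575$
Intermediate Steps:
$M{\left(G \right)} = -4$
$\left(8478 + L{\left(M{\left(-10 \right)},-153 \right)}\right) \left(41328 + 25643\right) = \left(8478 - 153\right) \left(41328 + 25643\right) = 8325 \cdot 66971 = 557533575$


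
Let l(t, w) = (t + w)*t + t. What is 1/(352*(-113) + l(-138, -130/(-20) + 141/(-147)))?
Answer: -49/1060097 ≈ -4.6222e-5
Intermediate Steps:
l(t, w) = t + t*(t + w) (l(t, w) = t*(t + w) + t = t + t*(t + w))
1/(352*(-113) + l(-138, -130/(-20) + 141/(-147))) = 1/(352*(-113) - 138*(1 - 138 + (-130/(-20) + 141/(-147)))) = 1/(-39776 - 138*(1 - 138 + (-130*(-1/20) + 141*(-1/147)))) = 1/(-39776 - 138*(1 - 138 + (13/2 - 47/49))) = 1/(-39776 - 138*(1 - 138 + 543/98)) = 1/(-39776 - 138*(-12883/98)) = 1/(-39776 + 888927/49) = 1/(-1060097/49) = -49/1060097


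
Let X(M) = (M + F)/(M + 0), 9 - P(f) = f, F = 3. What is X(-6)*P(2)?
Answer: 7/2 ≈ 3.5000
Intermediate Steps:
P(f) = 9 - f
X(M) = (3 + M)/M (X(M) = (M + 3)/(M + 0) = (3 + M)/M)
X(-6)*P(2) = ((3 - 6)/(-6))*(9 - 1*2) = (-⅙*(-3))*(9 - 2) = (½)*7 = 7/2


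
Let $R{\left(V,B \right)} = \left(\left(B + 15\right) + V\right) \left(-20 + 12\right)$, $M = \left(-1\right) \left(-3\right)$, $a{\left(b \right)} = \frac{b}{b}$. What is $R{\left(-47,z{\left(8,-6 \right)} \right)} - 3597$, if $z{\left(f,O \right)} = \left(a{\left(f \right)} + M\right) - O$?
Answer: $-3421$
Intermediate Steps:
$a{\left(b \right)} = 1$
$M = 3$
$z{\left(f,O \right)} = 4 - O$ ($z{\left(f,O \right)} = \left(1 + 3\right) - O = 4 - O$)
$R{\left(V,B \right)} = -120 - 8 B - 8 V$ ($R{\left(V,B \right)} = \left(\left(15 + B\right) + V\right) \left(-8\right) = \left(15 + B + V\right) \left(-8\right) = -120 - 8 B - 8 V$)
$R{\left(-47,z{\left(8,-6 \right)} \right)} - 3597 = \left(-120 - 8 \left(4 - -6\right) - -376\right) - 3597 = \left(-120 - 8 \left(4 + 6\right) + 376\right) - 3597 = \left(-120 - 80 + 376\right) - 3597 = 176 - 3597 = -3421$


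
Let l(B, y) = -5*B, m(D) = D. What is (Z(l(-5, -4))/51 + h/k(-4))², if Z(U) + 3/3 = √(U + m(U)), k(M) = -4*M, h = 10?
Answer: 1259/3264 + 1235*√2/10404 ≈ 0.55360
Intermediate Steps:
Z(U) = -1 + √2*√U (Z(U) = -1 + √(U + U) = -1 + √(2*U) = -1 + √2*√U)
(Z(l(-5, -4))/51 + h/k(-4))² = ((-1 + √2*√(-5*(-5)))/51 + 10/((-4*(-4))))² = ((-1 + √2*√25)*(1/51) + 10/16)² = ((-1 + √2*5)*(1/51) + 10*(1/16))² = ((-1 + 5*√2)*(1/51) + 5/8)² = ((-1/51 + 5*√2/51) + 5/8)² = (247/408 + 5*√2/51)²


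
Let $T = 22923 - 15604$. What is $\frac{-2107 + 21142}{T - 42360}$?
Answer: $- \frac{19035}{35041} \approx -0.54322$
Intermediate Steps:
$T = 7319$
$\frac{-2107 + 21142}{T - 42360} = \frac{-2107 + 21142}{7319 - 42360} = \frac{19035}{-35041} = 19035 \left(- \frac{1}{35041}\right) = - \frac{19035}{35041}$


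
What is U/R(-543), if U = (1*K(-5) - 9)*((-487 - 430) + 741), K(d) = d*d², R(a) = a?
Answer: -23584/543 ≈ -43.433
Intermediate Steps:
K(d) = d³
U = 23584 (U = (1*(-5)³ - 9)*((-487 - 430) + 741) = (1*(-125) - 9)*(-917 + 741) = (-125 - 9)*(-176) = -134*(-176) = 23584)
U/R(-543) = 23584/(-543) = 23584*(-1/543) = -23584/543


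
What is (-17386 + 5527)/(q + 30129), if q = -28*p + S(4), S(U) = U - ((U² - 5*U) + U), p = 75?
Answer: -11859/28033 ≈ -0.42304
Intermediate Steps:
S(U) = -U² + 5*U (S(U) = U - (U² - 4*U) = U + (-U² + 4*U) = -U² + 5*U)
q = -2096 (q = -28*75 + 4*(5 - 1*4) = -2100 + 4*(5 - 4) = -2100 + 4*1 = -2100 + 4 = -2096)
(-17386 + 5527)/(q + 30129) = (-17386 + 5527)/(-2096 + 30129) = -11859/28033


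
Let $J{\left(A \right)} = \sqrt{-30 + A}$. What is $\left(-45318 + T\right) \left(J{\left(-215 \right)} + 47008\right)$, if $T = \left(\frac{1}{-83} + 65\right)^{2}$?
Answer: $- \frac{13307986705728}{6889} - \frac{1981703262 i \sqrt{5}}{6889} \approx -1.9318 \cdot 10^{9} - 6.4323 \cdot 10^{5} i$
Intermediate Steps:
$T = \frac{29095236}{6889}$ ($T = \left(- \frac{1}{83} + 65\right)^{2} = \left(\frac{5394}{83}\right)^{2} = \frac{29095236}{6889} \approx 4223.4$)
$\left(-45318 + T\right) \left(J{\left(-215 \right)} + 47008\right) = \left(-45318 + \frac{29095236}{6889}\right) \left(\sqrt{-30 - 215} + 47008\right) = - \frac{283100466 \left(\sqrt{-245} + 47008\right)}{6889} = - \frac{283100466 \left(7 i \sqrt{5} + 47008\right)}{6889} = - \frac{283100466 \left(47008 + 7 i \sqrt{5}\right)}{6889} = - \frac{13307986705728}{6889} - \frac{1981703262 i \sqrt{5}}{6889}$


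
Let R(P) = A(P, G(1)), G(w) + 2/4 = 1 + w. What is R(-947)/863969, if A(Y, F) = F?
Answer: 3/1727938 ≈ 1.7362e-6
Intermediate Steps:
G(w) = 1/2 + w (G(w) = -1/2 + (1 + w) = 1/2 + w)
R(P) = 3/2 (R(P) = 1/2 + 1 = 3/2)
R(-947)/863969 = (3/2)/863969 = (3/2)*(1/863969) = 3/1727938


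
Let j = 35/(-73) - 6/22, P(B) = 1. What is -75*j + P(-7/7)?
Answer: 46103/803 ≈ 57.413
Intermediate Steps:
j = -604/803 (j = 35*(-1/73) - 6*1/22 = -35/73 - 3/11 = -604/803 ≈ -0.75218)
-75*j + P(-7/7) = -75*(-604/803) + 1 = 45300/803 + 1 = 46103/803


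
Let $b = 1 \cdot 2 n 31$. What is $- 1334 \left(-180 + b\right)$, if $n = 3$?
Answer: $-8004$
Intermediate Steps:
$b = 186$ ($b = 1 \cdot 2 \cdot 3 \cdot 31 = 2 \cdot 3 \cdot 31 = 6 \cdot 31 = 186$)
$- 1334 \left(-180 + b\right) = - 1334 \left(-180 + 186\right) = \left(-1334\right) 6 = -8004$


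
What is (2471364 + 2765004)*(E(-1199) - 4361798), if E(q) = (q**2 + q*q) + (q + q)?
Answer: -7796920533792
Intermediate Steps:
E(q) = 2*q + 2*q**2 (E(q) = (q**2 + q**2) + 2*q = 2*q**2 + 2*q = 2*q + 2*q**2)
(2471364 + 2765004)*(E(-1199) - 4361798) = (2471364 + 2765004)*(2*(-1199)*(1 - 1199) - 4361798) = 5236368*(2*(-1199)*(-1198) - 4361798) = 5236368*(2872804 - 4361798) = 5236368*(-1488994) = -7796920533792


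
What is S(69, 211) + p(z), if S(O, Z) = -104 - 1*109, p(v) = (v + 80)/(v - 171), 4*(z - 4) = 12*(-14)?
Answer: -44559/209 ≈ -213.20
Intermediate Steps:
z = -38 (z = 4 + (12*(-14))/4 = 4 + (1/4)*(-168) = 4 - 42 = -38)
p(v) = (80 + v)/(-171 + v)
S(O, Z) = -213 (S(O, Z) = -104 - 109 = -213)
S(69, 211) + p(z) = -213 + (80 - 38)/(-171 - 38) = -213 + 42/(-209) = -213 - 1/209*42 = -213 - 42/209 = -44559/209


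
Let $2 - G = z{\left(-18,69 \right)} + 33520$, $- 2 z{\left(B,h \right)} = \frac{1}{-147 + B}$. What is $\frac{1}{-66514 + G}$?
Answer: $- \frac{330}{33010561} \approx -9.9968 \cdot 10^{-6}$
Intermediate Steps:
$z{\left(B,h \right)} = - \frac{1}{2 \left(-147 + B\right)}$
$G = - \frac{11060941}{330}$ ($G = 2 - \left(- \frac{1}{-294 + 2 \left(-18\right)} + 33520\right) = 2 - \left(- \frac{1}{-294 - 36} + 33520\right) = 2 - \left(- \frac{1}{-330} + 33520\right) = 2 - \left(\left(-1\right) \left(- \frac{1}{330}\right) + 33520\right) = 2 - \left(\frac{1}{330} + 33520\right) = 2 - \frac{11061601}{330} = - \frac{11060941}{330} \approx -33518.0$)
$\frac{1}{-66514 + G} = \frac{1}{-66514 - \frac{11060941}{330}} = \frac{1}{- \frac{33010561}{330}} = - \frac{330}{33010561}$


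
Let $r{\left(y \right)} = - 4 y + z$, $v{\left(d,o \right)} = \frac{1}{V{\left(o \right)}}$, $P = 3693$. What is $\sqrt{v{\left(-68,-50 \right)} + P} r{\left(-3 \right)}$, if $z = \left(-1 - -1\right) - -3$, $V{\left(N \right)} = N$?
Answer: $\frac{3 \sqrt{369298}}{2} \approx 911.55$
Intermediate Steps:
$z = 3$ ($z = \left(-1 + 1\right) + 3 = 0 + 3 = 3$)
$v{\left(d,o \right)} = \frac{1}{o}$
$r{\left(y \right)} = 3 - 4 y$ ($r{\left(y \right)} = - 4 y + 3 = 3 - 4 y$)
$\sqrt{v{\left(-68,-50 \right)} + P} r{\left(-3 \right)} = \sqrt{\frac{1}{-50} + 3693} \left(3 - -12\right) = \sqrt{- \frac{1}{50} + 3693} \left(3 + 12\right) = \sqrt{\frac{184649}{50}} \cdot 15 = \frac{\sqrt{369298}}{10} \cdot 15 = \frac{3 \sqrt{369298}}{2}$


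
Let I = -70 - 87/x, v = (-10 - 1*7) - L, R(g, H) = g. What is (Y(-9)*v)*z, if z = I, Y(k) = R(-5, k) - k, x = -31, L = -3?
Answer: 116648/31 ≈ 3762.8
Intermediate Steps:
Y(k) = -5 - k
v = -14 (v = (-10 - 1*7) - 1*(-3) = (-10 - 7) + 3 = -17 + 3 = -14)
I = -2083/31 (I = -70 - 87/(-31) = -70 - 87*(-1/31) = -70 + 87/31 = -2083/31 ≈ -67.194)
z = -2083/31 ≈ -67.194
(Y(-9)*v)*z = ((-5 - 1*(-9))*(-14))*(-2083/31) = ((-5 + 9)*(-14))*(-2083/31) = (4*(-14))*(-2083/31) = -56*(-2083/31) = 116648/31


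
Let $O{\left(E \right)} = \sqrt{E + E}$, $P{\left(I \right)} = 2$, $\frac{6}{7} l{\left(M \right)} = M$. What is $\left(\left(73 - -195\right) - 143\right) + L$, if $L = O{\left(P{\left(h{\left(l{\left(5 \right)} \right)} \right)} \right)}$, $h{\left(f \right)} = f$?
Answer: $127$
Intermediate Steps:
$l{\left(M \right)} = \frac{7 M}{6}$
$O{\left(E \right)} = \sqrt{2} \sqrt{E}$ ($O{\left(E \right)} = \sqrt{2 E} = \sqrt{2} \sqrt{E}$)
$L = 2$ ($L = \sqrt{2} \sqrt{2} = 2$)
$\left(\left(73 - -195\right) - 143\right) + L = \left(\left(73 - -195\right) - 143\right) + 2 = \left(\left(73 + 195\right) - 143\right) + 2 = \left(268 - 143\right) + 2 = 125 + 2 = 127$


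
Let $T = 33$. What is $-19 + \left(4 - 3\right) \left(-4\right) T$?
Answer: $-151$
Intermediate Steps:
$-19 + \left(4 - 3\right) \left(-4\right) T = -19 + \left(4 - 3\right) \left(-4\right) 33 = -19 + 1 \left(-4\right) 33 = -19 - 132 = -151$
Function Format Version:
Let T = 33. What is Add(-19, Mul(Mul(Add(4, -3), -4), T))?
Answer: -151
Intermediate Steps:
Add(-19, Mul(Mul(Add(4, -3), -4), T)) = Add(-19, Mul(Mul(Add(4, -3), -4), 33)) = Add(-19, Mul(Mul(1, -4), 33)) = Add(-19, Mul(-4, 33)) = Add(-19, -132) = -151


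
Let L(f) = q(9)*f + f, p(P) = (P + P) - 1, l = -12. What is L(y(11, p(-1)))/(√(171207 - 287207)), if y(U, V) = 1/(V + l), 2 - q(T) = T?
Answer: -I*√290/14500 ≈ -0.0011744*I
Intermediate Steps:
q(T) = 2 - T
p(P) = -1 + 2*P (p(P) = 2*P - 1 = -1 + 2*P)
y(U, V) = 1/(-12 + V) (y(U, V) = 1/(V - 12) = 1/(-12 + V))
L(f) = -6*f (L(f) = (2 - 1*9)*f + f = (2 - 9)*f + f = -7*f + f = -6*f)
L(y(11, p(-1)))/(√(171207 - 287207)) = (-6/(-12 + (-1 + 2*(-1))))/(√(171207 - 287207)) = (-6/(-12 + (-1 - 2)))/(√(-116000)) = (-6/(-12 - 3))/((20*I*√290)) = (-6/(-15))*(-I*√290/5800) = (-6*(-1/15))*(-I*√290/5800) = 2*(-I*√290/5800)/5 = -I*√290/14500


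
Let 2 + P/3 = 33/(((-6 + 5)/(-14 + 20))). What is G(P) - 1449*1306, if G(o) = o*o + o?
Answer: -1532994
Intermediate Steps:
P = -600 (P = -6 + 3*(33/(((-6 + 5)/(-14 + 20)))) = -6 + 3*(33/((-1/6))) = -6 + 3*(33/((-1*1/6))) = -6 + 3*(33/(-1/6)) = -6 + 3*(33*(-6)) = -6 + 3*(-198) = -6 - 594 = -600)
G(o) = o + o**2 (G(o) = o**2 + o = o + o**2)
G(P) - 1449*1306 = -600*(1 - 600) - 1449*1306 = -600*(-599) - 1892394 = 359400 - 1892394 = -1532994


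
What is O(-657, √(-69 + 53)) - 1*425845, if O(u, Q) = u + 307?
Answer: -426195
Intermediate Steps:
O(u, Q) = 307 + u
O(-657, √(-69 + 53)) - 1*425845 = (307 - 657) - 1*425845 = -350 - 425845 = -426195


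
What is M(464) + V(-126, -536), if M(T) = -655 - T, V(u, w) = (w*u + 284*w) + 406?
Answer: -85401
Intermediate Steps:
V(u, w) = 406 + 284*w + u*w (V(u, w) = (u*w + 284*w) + 406 = (284*w + u*w) + 406 = 406 + 284*w + u*w)
M(464) + V(-126, -536) = (-655 - 1*464) + (406 + 284*(-536) - 126*(-536)) = (-655 - 464) + (406 - 152224 + 67536) = -1119 - 84282 = -85401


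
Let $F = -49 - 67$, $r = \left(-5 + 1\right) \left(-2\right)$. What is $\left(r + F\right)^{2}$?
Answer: $11664$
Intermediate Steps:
$r = 8$ ($r = \left(-4\right) \left(-2\right) = 8$)
$F = -116$ ($F = -49 - 67 = -116$)
$\left(r + F\right)^{2} = \left(8 - 116\right)^{2} = \left(-108\right)^{2} = 11664$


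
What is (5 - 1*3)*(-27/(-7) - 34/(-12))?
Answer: 281/21 ≈ 13.381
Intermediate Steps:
(5 - 1*3)*(-27/(-7) - 34/(-12)) = (5 - 3)*(-27*(-⅐) - 34*(-1/12)) = 2*(27/7 + 17/6) = 2*(281/42) = 281/21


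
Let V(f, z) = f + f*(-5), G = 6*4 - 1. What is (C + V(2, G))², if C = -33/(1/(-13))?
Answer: 177241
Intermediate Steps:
G = 23 (G = 24 - 1 = 23)
V(f, z) = -4*f (V(f, z) = f - 5*f = -4*f)
C = 429 (C = -33/(-1/13) = -33*(-13) = 429)
(C + V(2, G))² = (429 - 4*2)² = (429 - 8)² = 421² = 177241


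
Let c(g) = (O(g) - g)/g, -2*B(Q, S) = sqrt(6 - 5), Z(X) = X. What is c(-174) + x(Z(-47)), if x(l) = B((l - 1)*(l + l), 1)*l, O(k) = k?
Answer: 47/2 ≈ 23.500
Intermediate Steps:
B(Q, S) = -1/2 (B(Q, S) = -sqrt(6 - 5)/2 = -sqrt(1)/2 = -1/2*1 = -1/2)
x(l) = -l/2
c(g) = 0 (c(g) = (g - g)/g = 0/g = 0)
c(-174) + x(Z(-47)) = 0 - 1/2*(-47) = 0 + 47/2 = 47/2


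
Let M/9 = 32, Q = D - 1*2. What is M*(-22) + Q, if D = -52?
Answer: -6390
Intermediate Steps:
Q = -54 (Q = -52 - 1*2 = -52 - 2 = -54)
M = 288 (M = 9*32 = 288)
M*(-22) + Q = 288*(-22) - 54 = -6336 - 54 = -6390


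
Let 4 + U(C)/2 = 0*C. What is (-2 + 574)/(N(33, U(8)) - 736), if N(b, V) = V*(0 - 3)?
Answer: -143/178 ≈ -0.80337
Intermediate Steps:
U(C) = -8 (U(C) = -8 + 2*(0*C) = -8 + 2*0 = -8 + 0 = -8)
N(b, V) = -3*V (N(b, V) = V*(-3) = -3*V)
(-2 + 574)/(N(33, U(8)) - 736) = (-2 + 574)/(-3*(-8) - 736) = 572/(24 - 736) = 572/(-712) = 572*(-1/712) = -143/178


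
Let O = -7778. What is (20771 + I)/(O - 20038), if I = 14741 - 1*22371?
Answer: -13141/27816 ≈ -0.47243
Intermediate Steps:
I = -7630 (I = 14741 - 22371 = -7630)
(20771 + I)/(O - 20038) = (20771 - 7630)/(-7778 - 20038) = 13141/(-27816) = 13141*(-1/27816) = -13141/27816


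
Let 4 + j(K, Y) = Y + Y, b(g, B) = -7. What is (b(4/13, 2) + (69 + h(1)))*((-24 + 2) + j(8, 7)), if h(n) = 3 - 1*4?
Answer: -732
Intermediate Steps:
h(n) = -1 (h(n) = 3 - 4 = -1)
j(K, Y) = -4 + 2*Y (j(K, Y) = -4 + (Y + Y) = -4 + 2*Y)
(b(4/13, 2) + (69 + h(1)))*((-24 + 2) + j(8, 7)) = (-7 + (69 - 1))*((-24 + 2) + (-4 + 2*7)) = (-7 + 68)*(-22 + (-4 + 14)) = 61*(-22 + 10) = 61*(-12) = -732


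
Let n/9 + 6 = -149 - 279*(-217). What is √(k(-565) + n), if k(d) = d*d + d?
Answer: 2*√215538 ≈ 928.52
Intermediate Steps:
k(d) = d + d² (k(d) = d² + d = d + d²)
n = 543492 (n = -54 + 9*(-149 - 279*(-217)) = -54 + 9*(-149 + 60543) = -54 + 9*60394 = -54 + 543546 = 543492)
√(k(-565) + n) = √(-565*(1 - 565) + 543492) = √(-565*(-564) + 543492) = √(318660 + 543492) = √862152 = 2*√215538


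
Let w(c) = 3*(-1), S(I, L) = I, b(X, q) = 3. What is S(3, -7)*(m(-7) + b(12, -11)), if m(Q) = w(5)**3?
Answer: -72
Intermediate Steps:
w(c) = -3
m(Q) = -27 (m(Q) = (-3)**3 = -27)
S(3, -7)*(m(-7) + b(12, -11)) = 3*(-27 + 3) = 3*(-24) = -72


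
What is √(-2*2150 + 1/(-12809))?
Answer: I*√705503081109/12809 ≈ 65.574*I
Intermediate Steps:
√(-2*2150 + 1/(-12809)) = √(-4300 - 1/12809) = √(-55078701/12809) = I*√705503081109/12809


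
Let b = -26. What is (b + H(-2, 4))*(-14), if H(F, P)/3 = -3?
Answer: 490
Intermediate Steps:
H(F, P) = -9 (H(F, P) = 3*(-3) = -9)
(b + H(-2, 4))*(-14) = (-26 - 9)*(-14) = -35*(-14) = 490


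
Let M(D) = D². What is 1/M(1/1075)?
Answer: 1155625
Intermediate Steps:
1/M(1/1075) = 1/((1/1075)²) = 1/(1/1155625) = 1155625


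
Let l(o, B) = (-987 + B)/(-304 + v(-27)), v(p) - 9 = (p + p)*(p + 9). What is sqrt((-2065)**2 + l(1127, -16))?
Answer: sqrt(1954417300994)/677 ≈ 2065.0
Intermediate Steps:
v(p) = 9 + 2*p*(9 + p) (v(p) = 9 + (p + p)*(p + 9) = 9 + (2*p)*(9 + p) = 9 + 2*p*(9 + p))
l(o, B) = -987/677 + B/677 (l(o, B) = (-987 + B)/(-304 + (9 + 2*(-27)**2 + 18*(-27))) = (-987 + B)/(-304 + (9 + 2*729 - 486)) = (-987 + B)/(-304 + (9 + 1458 - 486)) = (-987 + B)/(-304 + 981) = (-987 + B)/677 = (-987 + B)*(1/677) = -987/677 + B/677)
sqrt((-2065)**2 + l(1127, -16)) = sqrt((-2065)**2 + (-987/677 + (1/677)*(-16))) = sqrt(4264225 + (-987/677 - 16/677)) = sqrt(4264225 - 1003/677) = sqrt(2886879322/677) = sqrt(1954417300994)/677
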